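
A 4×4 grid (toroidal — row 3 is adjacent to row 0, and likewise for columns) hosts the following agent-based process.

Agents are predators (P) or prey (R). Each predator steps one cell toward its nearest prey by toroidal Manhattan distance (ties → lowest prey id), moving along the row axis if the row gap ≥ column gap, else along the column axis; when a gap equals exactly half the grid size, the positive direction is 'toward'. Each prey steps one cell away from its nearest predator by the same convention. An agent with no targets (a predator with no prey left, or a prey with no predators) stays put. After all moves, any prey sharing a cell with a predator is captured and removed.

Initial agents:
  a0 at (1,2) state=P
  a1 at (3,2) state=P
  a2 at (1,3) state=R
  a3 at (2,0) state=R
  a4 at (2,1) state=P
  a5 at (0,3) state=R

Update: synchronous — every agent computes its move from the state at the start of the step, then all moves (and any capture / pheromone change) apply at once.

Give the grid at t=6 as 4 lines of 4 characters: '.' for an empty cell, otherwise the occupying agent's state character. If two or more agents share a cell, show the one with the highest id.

....
PR..
....
..PR

t=1: a0@(1,3):P a1@(0,2):P a2@(1,0):R a3@(2,3):R a4@(2,0):P a5@(3,3):R
t=2: a0@(1,0):P a1@(3,2):P a2@(1,1):R a3@(3,3):R a4@(1,0):P a5@(2,3):R
t=3: a0@(1,1):P a1@(3,3):P a2@(1,2):R a3@(3,0):R a4@(1,1):P
t=4: a0@(1,2):P a1@(3,0):P a2@(1,3):R a3@(3,1):R a4@(1,2):P
t=5: a0@(1,3):P a1@(3,1):P a2@(1,0):R a3@(3,2):R a4@(1,3):P
t=6: a0@(1,0):P a1@(3,2):P a2@(1,1):R a3@(3,3):R a4@(1,0):P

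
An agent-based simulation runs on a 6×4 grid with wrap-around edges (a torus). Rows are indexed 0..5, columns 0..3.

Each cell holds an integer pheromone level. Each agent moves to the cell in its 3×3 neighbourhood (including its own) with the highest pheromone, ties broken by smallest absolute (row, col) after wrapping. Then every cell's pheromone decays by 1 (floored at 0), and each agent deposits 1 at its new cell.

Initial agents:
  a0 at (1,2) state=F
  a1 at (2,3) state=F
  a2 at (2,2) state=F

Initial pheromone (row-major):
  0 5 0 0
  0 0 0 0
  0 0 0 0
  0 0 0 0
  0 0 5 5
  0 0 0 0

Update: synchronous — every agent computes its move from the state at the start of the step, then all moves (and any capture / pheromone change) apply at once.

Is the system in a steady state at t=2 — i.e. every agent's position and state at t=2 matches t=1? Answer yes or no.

no

t=1: a0@(0,1) a1@(1,0) a2@(1,1) | pheromone: 0 5 0 0 / 1 1 0 0 / 0 0 0 0 / 0 0 0 0 / 0 0 4 4 / 0 0 0 0
t=2: a0@(0,1) a1@(0,1) a2@(0,1) | pheromone: 0 7 0 0 / 0 0 0 0 / 0 0 0 0 / 0 0 0 0 / 0 0 3 3 / 0 0 0 0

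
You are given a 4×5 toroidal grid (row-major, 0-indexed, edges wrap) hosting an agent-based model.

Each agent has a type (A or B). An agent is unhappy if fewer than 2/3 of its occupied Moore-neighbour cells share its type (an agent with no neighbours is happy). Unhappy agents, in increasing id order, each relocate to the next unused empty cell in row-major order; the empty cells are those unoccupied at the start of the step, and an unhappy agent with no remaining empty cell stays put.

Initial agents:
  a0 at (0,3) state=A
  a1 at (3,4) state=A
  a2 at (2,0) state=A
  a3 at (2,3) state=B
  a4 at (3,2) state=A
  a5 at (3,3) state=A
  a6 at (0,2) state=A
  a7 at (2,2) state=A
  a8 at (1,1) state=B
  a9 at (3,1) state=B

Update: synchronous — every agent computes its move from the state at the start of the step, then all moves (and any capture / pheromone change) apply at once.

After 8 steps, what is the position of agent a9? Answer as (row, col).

t=1: a0@(0,3):A a1@(3,4):A a2@(0,0):A a3@(0,1):B a4@(3,2):A a5@(3,3):A a6@(0,4):A a7@(1,0):A a8@(1,2):B a9@(1,3):B
t=2: a0@(0,3):A a1@(3,4):A a2@(0,0):A a3@(0,2):B a4@(3,2):A a5@(3,3):A a6@(0,4):A a7@(1,0):A a8@(1,2):B a9@(1,1):B
t=3: a0@(0,3):A a1@(3,4):A a2@(0,0):A a3@(0,1):B a4@(3,2):A a5@(3,3):A a6@(0,4):A a7@(1,0):A a8@(1,2):B a9@(1,3):B
t=4: a0@(0,3):A a1@(3,4):A a2@(0,0):A a3@(0,2):B a4@(3,2):A a5@(3,3):A a6@(0,4):A a7@(1,0):A a8@(1,2):B a9@(1,1):B
t=5: a0@(0,3):A a1@(3,4):A a2@(0,0):A a3@(0,1):B a4@(3,2):A a5@(3,3):A a6@(0,4):A a7@(1,0):A a8@(1,2):B a9@(1,3):B
t=6: a0@(0,3):A a1@(3,4):A a2@(0,0):A a3@(0,2):B a4@(3,2):A a5@(3,3):A a6@(0,4):A a7@(1,0):A a8@(1,2):B a9@(1,1):B
t=7: a0@(0,3):A a1@(3,4):A a2@(0,0):A a3@(0,1):B a4@(3,2):A a5@(3,3):A a6@(0,4):A a7@(1,0):A a8@(1,2):B a9@(1,3):B
t=8: a0@(0,3):A a1@(3,4):A a2@(0,0):A a3@(0,2):B a4@(3,2):A a5@(3,3):A a6@(0,4):A a7@(1,0):A a8@(1,2):B a9@(1,1):B

(1, 1)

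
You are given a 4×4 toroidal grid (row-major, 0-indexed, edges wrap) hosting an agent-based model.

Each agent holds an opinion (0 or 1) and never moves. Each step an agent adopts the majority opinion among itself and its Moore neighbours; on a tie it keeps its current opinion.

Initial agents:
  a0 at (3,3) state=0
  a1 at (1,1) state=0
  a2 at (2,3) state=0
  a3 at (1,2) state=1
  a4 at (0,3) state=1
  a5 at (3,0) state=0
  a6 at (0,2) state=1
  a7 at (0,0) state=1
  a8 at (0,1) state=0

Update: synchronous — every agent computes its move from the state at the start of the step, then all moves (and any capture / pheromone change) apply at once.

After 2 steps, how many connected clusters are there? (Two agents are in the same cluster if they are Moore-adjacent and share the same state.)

t=1: a0@(3,3):0 a1@(1,1):1 a2@(2,3):0 a3@(1,2):1 a4@(0,3):1 a5@(3,0):0 a6@(0,2):1 a7@(0,0):0 a8@(0,1):0
t=2: (unchanged — steady state)

2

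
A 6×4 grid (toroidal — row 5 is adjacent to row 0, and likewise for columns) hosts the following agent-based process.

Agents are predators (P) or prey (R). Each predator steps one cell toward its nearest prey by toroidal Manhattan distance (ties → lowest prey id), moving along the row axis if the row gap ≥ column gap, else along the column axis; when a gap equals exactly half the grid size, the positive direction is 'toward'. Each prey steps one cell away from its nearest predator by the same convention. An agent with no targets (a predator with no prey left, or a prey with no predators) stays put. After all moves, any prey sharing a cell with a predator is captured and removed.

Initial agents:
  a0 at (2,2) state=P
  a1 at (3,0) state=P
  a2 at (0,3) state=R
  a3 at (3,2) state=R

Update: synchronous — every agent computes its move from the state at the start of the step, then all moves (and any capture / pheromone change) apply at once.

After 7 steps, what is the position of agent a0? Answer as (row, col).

t=1: a0@(3,2):P a1@(3,1):P a2@(5,3):R a3@(4,2):R
t=2: a0@(4,2):P a1@(4,1):P a2@(0,3):R a3@(5,2):R
t=3: a0@(5,2):P a1@(5,1):P a2@(1,3):R a3@(0,2):R
t=4: a0@(0,2):P a1@(0,1):P a2@(2,3):R a3@(1,2):R
t=5: a0@(1,2):P a1@(1,1):P a2@(3,3):R a3@(2,2):R
t=6: a0@(2,2):P a1@(2,1):P a2@(4,3):R a3@(3,2):R
t=7: a0@(3,2):P a1@(3,1):P a2@(5,3):R a3@(4,2):R

(3, 2)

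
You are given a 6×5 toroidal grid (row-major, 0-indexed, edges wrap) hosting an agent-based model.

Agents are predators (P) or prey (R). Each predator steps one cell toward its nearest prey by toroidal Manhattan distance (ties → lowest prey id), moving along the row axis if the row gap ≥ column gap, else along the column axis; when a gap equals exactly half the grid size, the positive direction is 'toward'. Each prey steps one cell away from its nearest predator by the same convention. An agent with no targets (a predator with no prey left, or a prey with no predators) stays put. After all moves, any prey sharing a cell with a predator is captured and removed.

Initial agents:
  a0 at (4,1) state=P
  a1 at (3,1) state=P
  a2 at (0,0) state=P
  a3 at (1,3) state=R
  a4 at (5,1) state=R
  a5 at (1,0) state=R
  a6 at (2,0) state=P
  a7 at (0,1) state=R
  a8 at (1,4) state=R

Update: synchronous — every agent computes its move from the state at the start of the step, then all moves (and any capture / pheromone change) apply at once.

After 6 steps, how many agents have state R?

t=1: a0@(5,1):P a1@(4,1):P a2@(1,0):P a3@(1,2):R a4@(0,1):R a5@(2,0):R a6@(1,0):P a7@(0,2):R a8@(2,4):R
t=2: a0@(0,1):P a1@(5,1):P a2@(2,0):P a3@(1,3):R a4@(1,1):R a5@(3,0):R a6@(2,0):P a7@(1,2):R a8@(3,4):R
t=3: a0@(1,1):P a1@(0,1):P a2@(3,0):P a3@(1,4):R a4@(2,1):R a5@(4,0):R a6@(3,0):P a7@(2,2):R a8@(4,4):R
t=4: a0@(2,1):P a1@(1,1):P a2@(4,0):P a3@(1,3):R a4@(3,1):R a5@(5,0):R a6@(4,0):P a7@(3,2):R a8@(5,4):R
t=5: a0@(3,1):P a1@(1,2):P a2@(5,0):P a3@(1,4):R a4@(4,1):R a5@(0,0):R a6@(5,0):P a7@(4,2):R a8@(0,4):R
t=6: a0@(4,1):P a1@(1,3):P a2@(0,0):P a3@(1,0):R a4@(5,1):R a5@(1,0):R a6@(0,0):P a7@(5,2):R a8@(1,4):R

5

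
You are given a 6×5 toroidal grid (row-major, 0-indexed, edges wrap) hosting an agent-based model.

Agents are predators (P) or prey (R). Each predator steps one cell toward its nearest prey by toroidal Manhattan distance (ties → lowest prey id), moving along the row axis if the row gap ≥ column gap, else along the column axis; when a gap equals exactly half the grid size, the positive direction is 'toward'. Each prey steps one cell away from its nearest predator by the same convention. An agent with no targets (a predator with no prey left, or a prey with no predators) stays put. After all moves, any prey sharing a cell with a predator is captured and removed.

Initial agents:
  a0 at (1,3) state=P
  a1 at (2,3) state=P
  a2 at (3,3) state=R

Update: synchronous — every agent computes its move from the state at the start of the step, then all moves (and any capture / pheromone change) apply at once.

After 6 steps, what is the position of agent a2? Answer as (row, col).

t=1: a0@(2,3):P a1@(3,3):P a2@(4,3):R
t=2: a0@(3,3):P a1@(4,3):P a2@(5,3):R
t=3: a0@(4,3):P a1@(5,3):P a2@(0,3):R
t=4: a0@(5,3):P a1@(0,3):P a2@(1,3):R
t=5: a0@(0,3):P a1@(1,3):P a2@(2,3):R
t=6: a0@(1,3):P a1@(2,3):P a2@(3,3):R

(3, 3)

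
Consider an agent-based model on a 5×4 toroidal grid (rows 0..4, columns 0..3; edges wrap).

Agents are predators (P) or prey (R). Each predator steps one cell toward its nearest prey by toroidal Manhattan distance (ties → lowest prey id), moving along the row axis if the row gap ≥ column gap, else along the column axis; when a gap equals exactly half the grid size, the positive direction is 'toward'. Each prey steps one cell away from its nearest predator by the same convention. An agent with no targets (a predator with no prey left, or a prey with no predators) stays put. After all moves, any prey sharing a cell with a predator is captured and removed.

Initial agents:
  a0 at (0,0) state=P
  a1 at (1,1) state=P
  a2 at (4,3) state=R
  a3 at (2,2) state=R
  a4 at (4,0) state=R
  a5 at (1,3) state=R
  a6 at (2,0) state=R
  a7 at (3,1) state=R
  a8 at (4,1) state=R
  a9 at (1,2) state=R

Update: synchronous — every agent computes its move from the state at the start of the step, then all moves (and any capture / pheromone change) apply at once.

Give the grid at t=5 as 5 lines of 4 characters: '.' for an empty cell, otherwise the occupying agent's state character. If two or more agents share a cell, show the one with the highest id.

P.RR
....
....
....
RR.P

t=1: a0@(4,0):P a1@(1,2):P a2@(3,3):R a3@(3,2):R a4@(3,0):R a5@(2,3):R a6@(3,0):R a7@(4,1):R a8@(3,1):R a9@(1,3):R
t=2: a0@(3,0):P a1@(1,3):P a2@(2,3):R a3@(4,2):R a4@(2,0):R a5@(3,3):R a6@(2,0):R a7@(4,2):R a8@(2,1):R a9@(1,0):R
t=3: a0@(2,0):P a1@(2,3):P a2@(3,3):R a3@(4,1):R a4@(1,0):R a5@(3,2):R a6@(1,0):R a7@(4,1):R a8@(1,1):R a9@(1,1):R
t=4: a0@(1,0):P a1@(3,3):P a2@(4,3):R a3@(0,1):R a4@(0,0):R a5@(4,2):R a6@(0,0):R a7@(0,1):R a8@(0,1):R a9@(0,1):R
t=5: a0@(0,0):P a1@(4,3):P a2@(0,3):R a3@(4,1):R a4@(4,0):R a5@(0,2):R a6@(4,0):R a7@(4,1):R a8@(4,1):R a9@(4,1):R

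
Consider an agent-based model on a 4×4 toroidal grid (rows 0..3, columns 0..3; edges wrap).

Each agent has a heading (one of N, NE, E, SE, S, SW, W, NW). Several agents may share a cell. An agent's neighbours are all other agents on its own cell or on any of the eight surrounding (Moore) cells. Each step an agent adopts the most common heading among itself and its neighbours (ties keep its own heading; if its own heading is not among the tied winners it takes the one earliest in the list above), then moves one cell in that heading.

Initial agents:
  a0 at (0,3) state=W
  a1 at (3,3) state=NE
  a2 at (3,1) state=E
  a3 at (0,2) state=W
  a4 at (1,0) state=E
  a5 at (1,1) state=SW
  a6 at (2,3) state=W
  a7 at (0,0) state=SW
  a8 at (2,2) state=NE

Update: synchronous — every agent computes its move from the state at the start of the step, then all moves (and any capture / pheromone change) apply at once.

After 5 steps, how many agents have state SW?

5

t=1: a0@(0,2):W a1@(3,2):W a2@(3,2):E a3@(0,1):W a4@(2,3):SW a5@(2,0):SW a6@(1,0):NE a7@(1,3):SW a8@(1,3):NE
t=2: a0@(0,1):W a1@(3,1):W a2@(3,1):W a3@(0,0):W a4@(3,2):SW a5@(3,3):SW a6@(2,3):SW a7@(2,2):SW a8@(2,2):SW
t=3: a0@(0,0):W a1@(3,0):W a2@(3,0):W a3@(0,3):W a4@(0,1):SW a5@(0,2):SW a6@(3,2):SW a7@(3,1):SW a8@(3,1):SW
t=4: a0@(0,3):W a1@(3,3):W a2@(3,3):W a3@(0,2):W a4@(1,0):SW a5@(1,1):SW a6@(0,1):SW a7@(0,0):SW a8@(0,0):SW
t=5: a0@(0,2):W a1@(3,2):W a2@(3,2):W a3@(0,1):W a4@(2,3):SW a5@(2,0):SW a6@(1,0):SW a7@(1,3):SW a8@(1,3):SW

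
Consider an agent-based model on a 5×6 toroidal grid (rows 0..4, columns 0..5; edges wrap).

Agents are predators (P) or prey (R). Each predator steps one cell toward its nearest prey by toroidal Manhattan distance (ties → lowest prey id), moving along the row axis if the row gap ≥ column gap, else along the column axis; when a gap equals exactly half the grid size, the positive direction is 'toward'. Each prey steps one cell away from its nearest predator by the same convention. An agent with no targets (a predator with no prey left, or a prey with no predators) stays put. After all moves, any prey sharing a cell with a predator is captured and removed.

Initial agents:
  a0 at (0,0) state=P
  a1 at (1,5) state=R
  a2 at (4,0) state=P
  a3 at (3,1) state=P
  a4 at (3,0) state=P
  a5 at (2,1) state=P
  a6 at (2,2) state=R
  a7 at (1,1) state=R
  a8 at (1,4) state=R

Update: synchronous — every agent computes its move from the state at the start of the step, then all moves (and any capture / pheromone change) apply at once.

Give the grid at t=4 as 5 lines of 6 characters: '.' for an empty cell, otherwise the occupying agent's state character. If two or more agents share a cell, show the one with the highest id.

...PRR
......
..RPP.
......
......

t=1: a0@(1,0):P a1@(2,5):R a2@(0,0):P a3@(2,1):P a4@(2,0):P a5@(2,2):P a6@(2,3):R a7@(0,1):R a8@(1,3):R
t=2: a0@(2,0):P a1@(2,4):R a2@(0,1):P a3@(2,0):P a4@(2,5):P a5@(2,3):P a6@(2,4):R a7@(0,2):R a8@(0,3):R
t=3: a0@(2,5):P a1@(2,3):R a2@(0,2):P a3@(2,5):P a4@(2,4):P a5@(2,4):P a6@(2,3):R a7@(0,3):R a8@(0,4):R
t=4: a0@(2,4):P a1@(2,2):R a2@(0,3):P a3@(2,4):P a4@(2,3):P a5@(2,3):P a6@(2,2):R a7@(0,4):R a8@(0,5):R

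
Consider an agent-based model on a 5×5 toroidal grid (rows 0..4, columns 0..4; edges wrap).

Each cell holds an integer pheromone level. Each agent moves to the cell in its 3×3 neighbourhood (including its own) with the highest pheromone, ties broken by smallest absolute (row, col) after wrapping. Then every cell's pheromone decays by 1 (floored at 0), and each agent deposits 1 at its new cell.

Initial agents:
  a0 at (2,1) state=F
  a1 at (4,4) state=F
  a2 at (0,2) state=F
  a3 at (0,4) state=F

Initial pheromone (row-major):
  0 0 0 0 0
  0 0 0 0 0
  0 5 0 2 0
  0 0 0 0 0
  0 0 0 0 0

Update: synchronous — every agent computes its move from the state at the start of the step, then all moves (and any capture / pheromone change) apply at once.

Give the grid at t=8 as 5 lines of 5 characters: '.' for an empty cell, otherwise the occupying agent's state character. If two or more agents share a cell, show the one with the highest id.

t=1: a0@(2,1) a1@(0,0) a2@(0,1) a3@(0,0) | pheromone: 2 1 0 0 0 / 0 0 0 0 0 / 0 5 0 1 0 / 0 0 0 0 0 / 0 0 0 0 0
t=2: a0@(2,1) a1@(0,0) a2@(0,0) a3@(0,0) | pheromone: 4 0 0 0 0 / 0 0 0 0 0 / 0 5 0 0 0 / 0 0 0 0 0 / 0 0 0 0 0
t=3: a0@(2,1) a1@(0,0) a2@(0,0) a3@(0,0) | pheromone: 6 0 0 0 0 / 0 0 0 0 0 / 0 5 0 0 0 / 0 0 0 0 0 / 0 0 0 0 0
t=4: a0@(2,1) a1@(0,0) a2@(0,0) a3@(0,0) | pheromone: 8 0 0 0 0 / 0 0 0 0 0 / 0 5 0 0 0 / 0 0 0 0 0 / 0 0 0 0 0
t=5: a0@(2,1) a1@(0,0) a2@(0,0) a3@(0,0) | pheromone: 10 0 0 0 0 / 0 0 0 0 0 / 0 5 0 0 0 / 0 0 0 0 0 / 0 0 0 0 0
t=6: a0@(2,1) a1@(0,0) a2@(0,0) a3@(0,0) | pheromone: 12 0 0 0 0 / 0 0 0 0 0 / 0 5 0 0 0 / 0 0 0 0 0 / 0 0 0 0 0
t=7: a0@(2,1) a1@(0,0) a2@(0,0) a3@(0,0) | pheromone: 14 0 0 0 0 / 0 0 0 0 0 / 0 5 0 0 0 / 0 0 0 0 0 / 0 0 0 0 0
t=8: a0@(2,1) a1@(0,0) a2@(0,0) a3@(0,0) | pheromone: 16 0 0 0 0 / 0 0 0 0 0 / 0 5 0 0 0 / 0 0 0 0 0 / 0 0 0 0 0

F....
.....
.F...
.....
.....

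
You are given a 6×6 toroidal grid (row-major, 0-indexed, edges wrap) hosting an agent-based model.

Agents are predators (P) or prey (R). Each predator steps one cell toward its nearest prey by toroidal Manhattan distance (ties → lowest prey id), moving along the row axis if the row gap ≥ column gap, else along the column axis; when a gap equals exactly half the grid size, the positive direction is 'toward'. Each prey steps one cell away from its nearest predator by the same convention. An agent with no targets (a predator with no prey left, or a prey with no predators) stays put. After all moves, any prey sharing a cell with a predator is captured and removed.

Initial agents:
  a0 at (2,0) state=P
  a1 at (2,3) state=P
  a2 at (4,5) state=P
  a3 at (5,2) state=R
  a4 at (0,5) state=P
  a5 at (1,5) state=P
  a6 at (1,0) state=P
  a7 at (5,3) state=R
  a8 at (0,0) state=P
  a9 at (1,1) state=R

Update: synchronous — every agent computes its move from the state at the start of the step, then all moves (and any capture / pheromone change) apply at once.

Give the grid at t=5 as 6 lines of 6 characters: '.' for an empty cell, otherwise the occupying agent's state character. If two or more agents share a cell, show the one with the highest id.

t=1: a0@(1,0):P a1@(3,3):P a2@(4,4):P a3@(5,3):R a4@(0,4):P a5@(1,0):P a6@(1,1):P a7@(4,3):R a8@(1,0):P a9@(1,2):R
t=2: a0@(1,1):P a1@(4,3):P a2@(4,3):P a3@(0,3):R a4@(5,4):P a5@(1,1):P a6@(1,2):P a7@(5,3):R a8@(1,1):P a9@(1,3):R
t=3: a0@(1,2):P a1@(5,3):P a2@(5,3):P a4@(5,3):P a5@(1,2):P a6@(1,3):P a7@(0,3):R a8@(1,2):P a9@(1,4):R
t=4: a0@(0,2):P a1@(0,3):P a2@(0,3):P a4@(0,3):P a5@(0,2):P a6@(0,3):P a7@(1,3):R a8@(0,2):P a9@(1,5):R
t=5: a0@(1,2):P a1@(1,3):P a2@(1,3):P a4@(1,3):P a5@(1,2):P a6@(1,3):P a7@(2,3):R a8@(1,2):P a9@(1,0):R

......
R.PP..
...R..
......
......
......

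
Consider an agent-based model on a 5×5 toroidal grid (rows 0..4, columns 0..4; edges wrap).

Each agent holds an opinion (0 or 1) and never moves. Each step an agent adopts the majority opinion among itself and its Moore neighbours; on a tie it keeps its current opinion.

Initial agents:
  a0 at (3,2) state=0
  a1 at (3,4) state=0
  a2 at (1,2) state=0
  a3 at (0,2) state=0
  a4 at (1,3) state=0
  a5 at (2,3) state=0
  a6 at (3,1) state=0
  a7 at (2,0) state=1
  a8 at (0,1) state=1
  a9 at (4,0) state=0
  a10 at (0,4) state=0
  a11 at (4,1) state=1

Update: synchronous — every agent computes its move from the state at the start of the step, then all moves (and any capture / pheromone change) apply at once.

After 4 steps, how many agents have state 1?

0

t=1: a0@(3,2):0 a1@(3,4):0 a2@(1,2):0 a3@(0,2):0 a4@(1,3):0 a5@(2,3):0 a6@(3,1):0 a7@(2,0):0 a8@(0,1):0 a9@(4,0):0 a10@(0,4):0 a11@(4,1):0
t=2: (unchanged — steady state)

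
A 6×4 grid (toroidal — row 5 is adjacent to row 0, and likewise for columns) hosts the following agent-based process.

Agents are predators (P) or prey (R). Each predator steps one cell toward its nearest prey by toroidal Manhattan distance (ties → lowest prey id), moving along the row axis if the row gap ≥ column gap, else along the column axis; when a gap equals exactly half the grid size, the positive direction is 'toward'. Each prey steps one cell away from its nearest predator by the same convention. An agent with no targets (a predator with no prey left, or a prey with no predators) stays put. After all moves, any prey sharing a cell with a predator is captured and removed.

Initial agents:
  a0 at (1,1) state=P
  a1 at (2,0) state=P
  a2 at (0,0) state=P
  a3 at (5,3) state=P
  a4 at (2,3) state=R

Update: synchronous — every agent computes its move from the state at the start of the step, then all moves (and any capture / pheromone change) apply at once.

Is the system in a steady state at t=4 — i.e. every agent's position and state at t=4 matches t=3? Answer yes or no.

no

t=1: a0@(1,2):P a1@(2,3):P a2@(1,0):P a3@(0,3):P a4@(2,2):R
t=2: a0@(2,2):P a1@(2,2):P a2@(1,1):P a3@(1,3):P a4@(3,2):R
t=3: a0@(3,2):P a1@(3,2):P a2@(2,1):P a3@(2,3):P a4@(4,2):R
t=4: a0@(4,2):P a1@(4,2):P a2@(3,1):P a3@(3,3):P a4@(5,2):R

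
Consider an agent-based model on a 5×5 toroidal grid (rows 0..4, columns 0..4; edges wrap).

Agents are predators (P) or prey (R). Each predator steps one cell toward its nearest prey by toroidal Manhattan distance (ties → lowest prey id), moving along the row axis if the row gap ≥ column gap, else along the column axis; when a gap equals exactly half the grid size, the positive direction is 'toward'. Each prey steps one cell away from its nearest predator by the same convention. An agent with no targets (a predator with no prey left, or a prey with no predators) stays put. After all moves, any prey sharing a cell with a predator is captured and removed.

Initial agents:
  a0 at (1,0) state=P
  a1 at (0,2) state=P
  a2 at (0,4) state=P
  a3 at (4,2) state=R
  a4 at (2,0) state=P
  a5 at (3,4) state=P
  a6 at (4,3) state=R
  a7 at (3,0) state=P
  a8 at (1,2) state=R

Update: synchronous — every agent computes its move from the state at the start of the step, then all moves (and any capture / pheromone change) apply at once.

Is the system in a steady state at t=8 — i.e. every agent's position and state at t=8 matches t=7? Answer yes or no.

t=1: a0@(1,1):P a1@(4,2):P a2@(4,4):P a3@(3,2):R a4@(2,1):P a5@(4,4):P a6@(3,3):R a7@(3,1):P a8@(2,2):R
t=2: a0@(2,1):P a1@(3,2):P a2@(3,4):P a4@(2,2):P a5@(3,4):P a6@(2,3):R a7@(3,2):P a8@(2,3):R
t=3: a0@(2,2):P a1@(2,2):P a2@(2,4):P a4@(2,3):P a5@(2,4):P a7@(2,2):P
t=4: (unchanged — steady state)

yes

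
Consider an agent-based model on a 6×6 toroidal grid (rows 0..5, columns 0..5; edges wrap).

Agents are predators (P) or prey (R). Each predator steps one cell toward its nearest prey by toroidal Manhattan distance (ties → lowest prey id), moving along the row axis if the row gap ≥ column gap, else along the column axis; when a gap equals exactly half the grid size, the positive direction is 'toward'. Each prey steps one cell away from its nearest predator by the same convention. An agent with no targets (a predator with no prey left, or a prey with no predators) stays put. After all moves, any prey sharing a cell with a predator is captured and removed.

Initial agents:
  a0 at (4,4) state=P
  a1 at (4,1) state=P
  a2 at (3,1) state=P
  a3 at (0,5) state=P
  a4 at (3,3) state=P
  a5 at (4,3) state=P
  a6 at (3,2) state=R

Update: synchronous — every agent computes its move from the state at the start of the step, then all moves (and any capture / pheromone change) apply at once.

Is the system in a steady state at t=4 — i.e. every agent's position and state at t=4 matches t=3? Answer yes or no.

t=1: a0@(4,3):P a1@(3,1):P a2@(3,2):P a3@(1,5):P a4@(3,2):P a5@(3,3):P
t=2: (unchanged — steady state)

yes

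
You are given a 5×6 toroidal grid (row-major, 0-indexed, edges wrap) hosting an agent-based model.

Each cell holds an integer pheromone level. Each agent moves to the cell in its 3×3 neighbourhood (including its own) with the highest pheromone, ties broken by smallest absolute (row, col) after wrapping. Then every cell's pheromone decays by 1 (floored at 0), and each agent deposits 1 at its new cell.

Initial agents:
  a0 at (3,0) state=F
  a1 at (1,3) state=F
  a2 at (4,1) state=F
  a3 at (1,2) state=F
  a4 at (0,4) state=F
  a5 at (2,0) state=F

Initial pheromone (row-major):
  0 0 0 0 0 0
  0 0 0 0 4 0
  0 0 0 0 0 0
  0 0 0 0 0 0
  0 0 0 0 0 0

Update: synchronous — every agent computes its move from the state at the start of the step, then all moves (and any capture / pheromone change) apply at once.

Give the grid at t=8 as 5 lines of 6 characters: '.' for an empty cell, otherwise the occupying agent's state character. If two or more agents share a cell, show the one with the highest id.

F.....
....F.
......
......
......

t=1: a0@(2,0) a1@(1,4) a2@(0,0) a3@(0,1) a4@(1,4) a5@(1,0) | pheromone: 1 1 0 0 0 0 / 1 0 0 0 5 0 / 1 0 0 0 0 0 / 0 0 0 0 0 0 / 0 0 0 0 0 0
t=2: a0@(1,0) a1@(1,4) a2@(0,0) a3@(0,0) a4@(1,4) a5@(0,0) | pheromone: 3 0 0 0 0 0 / 1 0 0 0 6 0 / 0 0 0 0 0 0 / 0 0 0 0 0 0 / 0 0 0 0 0 0
t=3: a0@(0,0) a1@(1,4) a2@(0,0) a3@(0,0) a4@(1,4) a5@(0,0) | pheromone: 6 0 0 0 0 0 / 0 0 0 0 7 0 / 0 0 0 0 0 0 / 0 0 0 0 0 0 / 0 0 0 0 0 0
t=4: a0@(0,0) a1@(1,4) a2@(0,0) a3@(0,0) a4@(1,4) a5@(0,0) | pheromone: 9 0 0 0 0 0 / 0 0 0 0 8 0 / 0 0 0 0 0 0 / 0 0 0 0 0 0 / 0 0 0 0 0 0
t=5: a0@(0,0) a1@(1,4) a2@(0,0) a3@(0,0) a4@(1,4) a5@(0,0) | pheromone: 12 0 0 0 0 0 / 0 0 0 0 9 0 / 0 0 0 0 0 0 / 0 0 0 0 0 0 / 0 0 0 0 0 0
t=6: a0@(0,0) a1@(1,4) a2@(0,0) a3@(0,0) a4@(1,4) a5@(0,0) | pheromone: 15 0 0 0 0 0 / 0 0 0 0 10 0 / 0 0 0 0 0 0 / 0 0 0 0 0 0 / 0 0 0 0 0 0
t=7: a0@(0,0) a1@(1,4) a2@(0,0) a3@(0,0) a4@(1,4) a5@(0,0) | pheromone: 18 0 0 0 0 0 / 0 0 0 0 11 0 / 0 0 0 0 0 0 / 0 0 0 0 0 0 / 0 0 0 0 0 0
t=8: a0@(0,0) a1@(1,4) a2@(0,0) a3@(0,0) a4@(1,4) a5@(0,0) | pheromone: 21 0 0 0 0 0 / 0 0 0 0 12 0 / 0 0 0 0 0 0 / 0 0 0 0 0 0 / 0 0 0 0 0 0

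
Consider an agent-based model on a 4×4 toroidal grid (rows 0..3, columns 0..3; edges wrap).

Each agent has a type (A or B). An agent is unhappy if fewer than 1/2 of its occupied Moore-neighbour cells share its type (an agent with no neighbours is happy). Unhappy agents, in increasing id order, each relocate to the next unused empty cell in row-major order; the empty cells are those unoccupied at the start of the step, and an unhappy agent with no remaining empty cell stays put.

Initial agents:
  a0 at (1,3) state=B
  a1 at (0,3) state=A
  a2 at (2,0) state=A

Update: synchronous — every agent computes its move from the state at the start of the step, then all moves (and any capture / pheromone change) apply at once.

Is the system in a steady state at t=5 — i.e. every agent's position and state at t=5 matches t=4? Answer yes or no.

no

t=1: a0@(0,0):B a1@(0,1):A a2@(0,2):A
t=2: a0@(0,3):B a1@(0,1):A a2@(0,2):A
t=3: a0@(0,0):B a1@(0,1):A a2@(0,2):A
t=4: a0@(0,3):B a1@(0,1):A a2@(0,2):A
t=5: a0@(0,0):B a1@(0,1):A a2@(0,2):A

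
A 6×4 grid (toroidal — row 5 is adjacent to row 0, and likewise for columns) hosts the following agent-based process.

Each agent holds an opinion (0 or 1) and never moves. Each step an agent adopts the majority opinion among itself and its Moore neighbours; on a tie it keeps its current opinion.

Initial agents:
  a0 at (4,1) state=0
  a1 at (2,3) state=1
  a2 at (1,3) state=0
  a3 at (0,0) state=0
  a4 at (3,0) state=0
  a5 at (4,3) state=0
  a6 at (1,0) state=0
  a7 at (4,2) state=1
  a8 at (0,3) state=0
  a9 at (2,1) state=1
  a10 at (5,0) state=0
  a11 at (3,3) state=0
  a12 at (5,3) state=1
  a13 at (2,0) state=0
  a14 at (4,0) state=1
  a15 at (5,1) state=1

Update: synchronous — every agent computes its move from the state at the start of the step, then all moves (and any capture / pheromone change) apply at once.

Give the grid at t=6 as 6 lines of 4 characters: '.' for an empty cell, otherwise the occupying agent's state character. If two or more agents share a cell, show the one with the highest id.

0..0
0..0
00.0
0..0
0000
00.0

t=1: a0@(4,1):0 a1@(2,3):0 a2@(1,3):0 a3@(0,0):0 a4@(3,0):0 a5@(4,3):0 a6@(1,0):0 a7@(4,2):1 a8@(0,3):0 a9@(2,1):0 a10@(5,0):0 a11@(3,3):0 a12@(5,3):0 a13@(2,0):0 a14@(4,0):0 a15@(5,1):1
t=2: a0@(4,1):0 a1@(2,3):0 a2@(1,3):0 a3@(0,0):0 a4@(3,0):0 a5@(4,3):0 a6@(1,0):0 a7@(4,2):0 a8@(0,3):0 a9@(2,1):0 a10@(5,0):0 a11@(3,3):0 a12@(5,3):0 a13@(2,0):0 a14@(4,0):0 a15@(5,1):0
t=3: (unchanged — steady state)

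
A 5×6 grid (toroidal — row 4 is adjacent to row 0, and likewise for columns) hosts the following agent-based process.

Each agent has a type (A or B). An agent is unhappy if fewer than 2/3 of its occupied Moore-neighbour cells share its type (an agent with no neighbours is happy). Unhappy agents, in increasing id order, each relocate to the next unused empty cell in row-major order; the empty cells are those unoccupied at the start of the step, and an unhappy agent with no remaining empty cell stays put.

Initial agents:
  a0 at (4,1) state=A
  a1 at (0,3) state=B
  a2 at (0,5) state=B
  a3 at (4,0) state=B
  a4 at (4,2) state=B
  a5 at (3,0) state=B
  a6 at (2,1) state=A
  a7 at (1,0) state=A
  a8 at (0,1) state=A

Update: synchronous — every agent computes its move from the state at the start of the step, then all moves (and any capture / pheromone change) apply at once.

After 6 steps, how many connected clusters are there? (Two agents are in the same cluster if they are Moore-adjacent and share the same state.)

t=1: a0@(0,0):A a1@(0,3):B a2@(0,2):B a3@(0,4):B a4@(1,1):B a5@(1,2):B a6@(1,3):A a7@(1,0):A a8@(1,4):A
t=2: a0@(0,1):A a1@(0,5):B a2@(0,2):B a3@(1,5):B a4@(2,0):B a5@(1,2):B a6@(2,1):A a7@(2,2):A a8@(2,3):A
t=3: a0@(0,0):A a1@(0,5):B a2@(0,3):B a3@(1,5):B a4@(0,4):B a5@(1,0):B a6@(1,1):A a7@(2,2):A a8@(1,3):A
t=4: a0@(0,1):A a1@(0,5):B a2@(0,2):B a3@(1,5):B a4@(0,4):B a5@(1,2):B a6@(1,1):A a7@(2,2):A a8@(1,4):A
t=5: a0@(0,0):A a1@(0,5):B a2@(0,3):B a3@(1,5):B a4@(0,4):B a5@(1,0):B a6@(1,3):A a7@(2,0):A a8@(2,1):A
t=6: a0@(0,1):A a1@(0,5):B a2@(0,2):B a3@(1,1):B a4@(0,4):B a5@(1,2):B a6@(1,4):A a7@(2,2):A a8@(2,3):A

4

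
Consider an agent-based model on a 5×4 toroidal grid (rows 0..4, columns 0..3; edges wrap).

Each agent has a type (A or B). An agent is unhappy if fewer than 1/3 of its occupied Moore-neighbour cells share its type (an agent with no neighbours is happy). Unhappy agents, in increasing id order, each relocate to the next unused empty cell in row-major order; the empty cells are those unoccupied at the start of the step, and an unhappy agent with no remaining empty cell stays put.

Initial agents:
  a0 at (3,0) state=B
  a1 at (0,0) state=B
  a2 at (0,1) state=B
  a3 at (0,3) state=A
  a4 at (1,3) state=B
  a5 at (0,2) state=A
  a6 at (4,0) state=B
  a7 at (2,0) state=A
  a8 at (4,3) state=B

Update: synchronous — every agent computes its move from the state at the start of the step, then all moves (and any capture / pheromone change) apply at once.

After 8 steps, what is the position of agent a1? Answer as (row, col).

t=1: a0@(3,0):B a1@(0,0):B a2@(0,1):B a3@(1,0):A a4@(1,1):B a5@(1,2):A a6@(4,0):B a7@(2,1):A a8@(4,3):B
t=2: a0@(3,0):B a1@(0,0):B a2@(0,1):B a3@(0,2):A a4@(1,1):B a5@(1,2):A a6@(4,0):B a7@(2,1):A a8@(4,3):B
t=3: a0@(3,0):B a1@(0,0):B a2@(0,1):B a3@(0,3):A a4@(1,1):B a5@(1,2):A a6@(4,0):B a7@(2,1):A a8@(4,3):B
t=4: a0@(3,0):B a1@(0,0):B a2@(0,1):B a3@(0,2):A a4@(1,1):B a5@(1,2):A a6@(4,0):B a7@(2,1):A a8@(4,3):B
t=5: a0@(3,0):B a1@(0,0):B a2@(0,1):B a3@(0,3):A a4@(1,1):B a5@(1,2):A a6@(4,0):B a7@(2,1):A a8@(4,3):B
t=6: a0@(3,0):B a1@(0,0):B a2@(0,1):B a3@(0,2):A a4@(1,1):B a5@(1,2):A a6@(4,0):B a7@(2,1):A a8@(4,3):B
t=7: a0@(3,0):B a1@(0,0):B a2@(0,1):B a3@(0,3):A a4@(1,1):B a5@(1,2):A a6@(4,0):B a7@(2,1):A a8@(4,3):B
t=8: a0@(3,0):B a1@(0,0):B a2@(0,1):B a3@(0,2):A a4@(1,1):B a5@(1,2):A a6@(4,0):B a7@(2,1):A a8@(4,3):B

(0, 0)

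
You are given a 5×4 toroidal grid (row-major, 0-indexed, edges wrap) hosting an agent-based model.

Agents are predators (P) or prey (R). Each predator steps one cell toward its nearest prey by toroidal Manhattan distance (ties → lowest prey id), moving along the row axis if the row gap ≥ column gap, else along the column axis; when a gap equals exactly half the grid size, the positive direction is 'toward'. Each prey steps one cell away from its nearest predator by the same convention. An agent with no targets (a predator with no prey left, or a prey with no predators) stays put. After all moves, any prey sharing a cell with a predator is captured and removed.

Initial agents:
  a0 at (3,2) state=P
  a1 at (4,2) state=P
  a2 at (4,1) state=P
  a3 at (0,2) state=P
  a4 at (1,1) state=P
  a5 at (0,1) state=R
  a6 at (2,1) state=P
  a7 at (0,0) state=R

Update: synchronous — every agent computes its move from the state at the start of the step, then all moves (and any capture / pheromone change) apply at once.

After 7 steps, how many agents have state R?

1

t=1: a0@(4,2):P a1@(0,2):P a2@(0,1):P a3@(0,1):P a4@(0,1):P a6@(1,1):P a7@(1,0):R
t=2: a0@(0,2):P a1@(0,3):P a2@(1,1):P a3@(1,1):P a4@(1,1):P a6@(1,0):P a7@(1,3):R
t=3: a0@(1,2):P a1@(1,3):P a2@(1,2):P a3@(1,2):P a4@(1,2):P a6@(1,3):P a7@(2,3):R
t=4: a0@(2,2):P a1@(2,3):P a2@(2,2):P a3@(2,2):P a4@(2,2):P a6@(2,3):P a7@(3,3):R
t=5: a0@(3,2):P a1@(3,3):P a2@(3,2):P a3@(3,2):P a4@(3,2):P a6@(3,3):P a7@(4,3):R
t=6: a0@(4,2):P a1@(4,3):P a2@(4,2):P a3@(4,2):P a4@(4,2):P a6@(4,3):P a7@(0,3):R
t=7: a0@(0,2):P a1@(0,3):P a2@(0,2):P a3@(0,2):P a4@(0,2):P a6@(0,3):P a7@(1,3):R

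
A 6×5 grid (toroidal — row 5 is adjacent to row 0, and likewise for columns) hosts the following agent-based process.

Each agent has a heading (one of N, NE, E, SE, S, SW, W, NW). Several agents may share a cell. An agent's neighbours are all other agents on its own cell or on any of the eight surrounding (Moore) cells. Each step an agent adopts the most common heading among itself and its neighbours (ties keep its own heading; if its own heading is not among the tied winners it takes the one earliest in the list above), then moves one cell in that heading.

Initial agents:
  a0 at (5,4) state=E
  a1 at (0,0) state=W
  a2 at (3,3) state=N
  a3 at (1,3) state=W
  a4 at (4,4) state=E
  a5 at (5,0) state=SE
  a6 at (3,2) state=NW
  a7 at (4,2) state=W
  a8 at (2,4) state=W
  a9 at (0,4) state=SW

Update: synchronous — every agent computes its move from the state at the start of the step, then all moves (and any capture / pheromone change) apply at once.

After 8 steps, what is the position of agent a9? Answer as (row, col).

(0, 1)

t=1: a0@(5,0):E a1@(0,4):W a2@(3,2):W a3@(1,2):W a4@(4,0):E a5@(5,1):E a6@(2,1):NW a7@(4,1):W a8@(2,3):W a9@(0,3):W
t=2: a0@(5,1):E a1@(0,3):W a2@(3,1):W a3@(1,1):W a4@(4,1):E a5@(5,2):E a6@(2,0):W a7@(4,2):E a8@(2,2):W a9@(0,2):W
t=3: a0@(5,2):E a1@(0,2):W a2@(3,0):W a3@(1,0):W a4@(4,2):E a5@(5,3):E a6@(2,4):W a7@(4,3):E a8@(2,1):W a9@(0,1):W
t=4: a0@(5,3):E a1@(0,1):W a2@(3,4):W a3@(1,4):W a4@(4,3):E a5@(5,4):E a6@(2,3):W a7@(4,4):E a8@(2,0):W a9@(0,0):W
t=5: a0@(5,4):E a1@(0,0):W a2@(3,3):W a3@(1,3):W a4@(4,4):E a5@(5,0):E a6@(2,2):W a7@(4,0):E a8@(2,4):W a9@(0,4):W
t=6: a0@(5,0):E a1@(0,4):W a2@(3,2):W a3@(1,2):W a4@(4,0):E a5@(5,1):E a6@(2,1):W a7@(4,1):E a8@(2,3):W a9@(0,3):W
t=7: a0@(5,1):E a1@(0,3):W a2@(3,1):W a3@(1,1):W a4@(4,1):E a5@(5,2):E a6@(2,0):W a7@(4,2):E a8@(2,2):W a9@(0,2):W
t=8: a0@(5,2):E a1@(0,2):W a2@(3,0):W a3@(1,0):W a4@(4,2):E a5@(5,3):E a6@(2,4):W a7@(4,3):E a8@(2,1):W a9@(0,1):W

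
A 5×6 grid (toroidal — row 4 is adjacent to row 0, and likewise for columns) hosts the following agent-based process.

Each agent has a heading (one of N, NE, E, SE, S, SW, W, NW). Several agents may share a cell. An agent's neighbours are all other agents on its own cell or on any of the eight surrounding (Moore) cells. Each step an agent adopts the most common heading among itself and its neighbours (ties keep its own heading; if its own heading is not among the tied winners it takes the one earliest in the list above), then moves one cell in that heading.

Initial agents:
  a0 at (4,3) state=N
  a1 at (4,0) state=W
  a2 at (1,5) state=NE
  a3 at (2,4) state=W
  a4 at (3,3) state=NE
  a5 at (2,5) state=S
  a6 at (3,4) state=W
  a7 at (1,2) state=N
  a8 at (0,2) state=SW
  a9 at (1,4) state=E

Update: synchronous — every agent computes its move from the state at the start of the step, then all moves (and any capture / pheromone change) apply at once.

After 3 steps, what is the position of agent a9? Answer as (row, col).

(1, 1)

t=1: a0@(3,3):N a1@(4,5):W a2@(0,0):NE a3@(2,3):W a4@(3,2):W a5@(2,4):W a6@(3,3):W a7@(0,2):N a8@(4,2):N a9@(1,5):E
t=2: a0@(3,2):W a1@(4,4):W a2@(4,1):NE a3@(2,2):W a4@(3,1):W a5@(2,3):W a6@(3,2):W a7@(4,2):N a8@(3,2):N a9@(1,0):E
t=3: a0@(3,1):W a1@(4,3):W a2@(4,0):W a3@(2,1):W a4@(3,0):W a5@(2,2):W a6@(3,1):W a7@(4,1):W a8@(3,1):W a9@(1,1):E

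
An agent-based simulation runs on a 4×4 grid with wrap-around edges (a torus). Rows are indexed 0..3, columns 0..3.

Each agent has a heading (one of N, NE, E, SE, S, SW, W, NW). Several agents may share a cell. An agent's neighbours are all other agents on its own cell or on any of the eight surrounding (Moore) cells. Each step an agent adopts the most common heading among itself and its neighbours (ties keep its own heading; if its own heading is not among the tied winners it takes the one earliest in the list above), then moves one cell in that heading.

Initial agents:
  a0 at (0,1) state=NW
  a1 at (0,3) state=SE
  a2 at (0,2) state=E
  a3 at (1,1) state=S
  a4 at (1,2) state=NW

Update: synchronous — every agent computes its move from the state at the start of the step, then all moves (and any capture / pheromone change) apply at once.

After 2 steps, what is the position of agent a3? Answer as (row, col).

t=1: a0@(3,0):NW a1@(1,0):SE a2@(3,1):NW a3@(0,0):NW a4@(0,1):NW
t=2: a0@(2,3):NW a1@(0,3):NW a2@(2,0):NW a3@(3,3):NW a4@(3,0):NW

(3, 3)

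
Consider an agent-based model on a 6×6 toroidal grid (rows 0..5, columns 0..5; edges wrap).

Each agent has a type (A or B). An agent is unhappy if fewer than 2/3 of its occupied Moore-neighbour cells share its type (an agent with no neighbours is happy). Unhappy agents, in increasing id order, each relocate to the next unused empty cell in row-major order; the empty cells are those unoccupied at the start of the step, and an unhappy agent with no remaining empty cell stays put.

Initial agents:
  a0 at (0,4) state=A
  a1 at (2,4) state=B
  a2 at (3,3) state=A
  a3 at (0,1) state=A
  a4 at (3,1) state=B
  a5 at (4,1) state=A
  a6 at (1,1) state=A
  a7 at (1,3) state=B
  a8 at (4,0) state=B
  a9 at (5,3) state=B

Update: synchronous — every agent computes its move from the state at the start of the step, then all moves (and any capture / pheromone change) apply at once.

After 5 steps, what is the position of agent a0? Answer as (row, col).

(0, 0)

t=1: a0@(0,0):A a1@(0,2):B a2@(0,3):A a3@(0,1):A a4@(0,5):B a5@(1,0):A a6@(1,1):A a7@(1,2):B a8@(1,4):B a9@(1,5):B
t=2: a0@(0,4):A a1@(1,3):B a2@(2,0):A a3@(2,1):A a4@(2,2):B a5@(2,3):A a6@(2,4):A a7@(2,5):B a8@(1,4):B a9@(3,0):B
t=3: a0@(0,0):A a1@(0,1):B a2@(0,2):A a3@(0,3):A a4@(0,5):B a5@(1,0):A a6@(1,1):A a7@(1,2):B a8@(1,5):B a9@(3,1):B
t=4: a0@(0,4):A a1@(1,3):B a2@(1,4):A a3@(2,0):A a4@(2,1):B a5@(2,2):A a6@(2,3):A a7@(2,4):B a8@(2,5):B a9@(3,1):B
t=5: a0@(0,0):A a1@(0,1):B a2@(0,2):A a3@(0,3):A a4@(0,5):B a5@(1,0):A a6@(1,1):A a7@(1,2):B a8@(1,5):B a9@(3,0):B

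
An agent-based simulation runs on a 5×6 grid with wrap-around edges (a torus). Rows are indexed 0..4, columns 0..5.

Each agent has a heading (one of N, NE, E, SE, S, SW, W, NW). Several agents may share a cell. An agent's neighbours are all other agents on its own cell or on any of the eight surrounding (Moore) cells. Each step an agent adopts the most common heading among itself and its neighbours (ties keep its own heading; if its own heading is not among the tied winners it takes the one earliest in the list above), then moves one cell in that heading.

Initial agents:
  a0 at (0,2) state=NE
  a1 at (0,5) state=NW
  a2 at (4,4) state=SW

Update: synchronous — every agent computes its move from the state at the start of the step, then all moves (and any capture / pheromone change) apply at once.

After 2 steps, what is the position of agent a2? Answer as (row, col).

(1, 2)

t=1: a0@(4,3):NE a1@(4,4):NW a2@(0,3):SW
t=2: a0@(3,4):NE a1@(3,3):NW a2@(1,2):SW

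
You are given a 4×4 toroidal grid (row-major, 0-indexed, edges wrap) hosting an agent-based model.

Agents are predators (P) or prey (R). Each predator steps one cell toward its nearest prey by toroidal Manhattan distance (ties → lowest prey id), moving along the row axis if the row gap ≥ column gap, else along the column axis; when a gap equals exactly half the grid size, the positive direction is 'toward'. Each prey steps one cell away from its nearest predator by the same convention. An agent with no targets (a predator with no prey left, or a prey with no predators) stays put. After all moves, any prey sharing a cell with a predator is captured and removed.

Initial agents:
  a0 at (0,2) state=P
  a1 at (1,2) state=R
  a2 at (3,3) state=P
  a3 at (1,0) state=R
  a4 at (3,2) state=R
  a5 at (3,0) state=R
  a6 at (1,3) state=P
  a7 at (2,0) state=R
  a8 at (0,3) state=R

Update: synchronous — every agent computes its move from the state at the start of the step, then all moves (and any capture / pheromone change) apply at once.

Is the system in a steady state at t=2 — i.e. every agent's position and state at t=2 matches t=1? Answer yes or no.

t=1: a0@(1,2):P a1@(2,2):R a2@(3,2):P a3@(1,1):R a4@(2,2):R a5@(3,1):R a6@(1,2):P a7@(1,0):R a8@(0,0):R
t=2: a0@(2,2):P a1@(3,2):R a2@(2,2):P a3@(1,0):R a4@(3,2):R a5@(3,0):R a6@(2,2):P a7@(1,3):R a8@(0,3):R

no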